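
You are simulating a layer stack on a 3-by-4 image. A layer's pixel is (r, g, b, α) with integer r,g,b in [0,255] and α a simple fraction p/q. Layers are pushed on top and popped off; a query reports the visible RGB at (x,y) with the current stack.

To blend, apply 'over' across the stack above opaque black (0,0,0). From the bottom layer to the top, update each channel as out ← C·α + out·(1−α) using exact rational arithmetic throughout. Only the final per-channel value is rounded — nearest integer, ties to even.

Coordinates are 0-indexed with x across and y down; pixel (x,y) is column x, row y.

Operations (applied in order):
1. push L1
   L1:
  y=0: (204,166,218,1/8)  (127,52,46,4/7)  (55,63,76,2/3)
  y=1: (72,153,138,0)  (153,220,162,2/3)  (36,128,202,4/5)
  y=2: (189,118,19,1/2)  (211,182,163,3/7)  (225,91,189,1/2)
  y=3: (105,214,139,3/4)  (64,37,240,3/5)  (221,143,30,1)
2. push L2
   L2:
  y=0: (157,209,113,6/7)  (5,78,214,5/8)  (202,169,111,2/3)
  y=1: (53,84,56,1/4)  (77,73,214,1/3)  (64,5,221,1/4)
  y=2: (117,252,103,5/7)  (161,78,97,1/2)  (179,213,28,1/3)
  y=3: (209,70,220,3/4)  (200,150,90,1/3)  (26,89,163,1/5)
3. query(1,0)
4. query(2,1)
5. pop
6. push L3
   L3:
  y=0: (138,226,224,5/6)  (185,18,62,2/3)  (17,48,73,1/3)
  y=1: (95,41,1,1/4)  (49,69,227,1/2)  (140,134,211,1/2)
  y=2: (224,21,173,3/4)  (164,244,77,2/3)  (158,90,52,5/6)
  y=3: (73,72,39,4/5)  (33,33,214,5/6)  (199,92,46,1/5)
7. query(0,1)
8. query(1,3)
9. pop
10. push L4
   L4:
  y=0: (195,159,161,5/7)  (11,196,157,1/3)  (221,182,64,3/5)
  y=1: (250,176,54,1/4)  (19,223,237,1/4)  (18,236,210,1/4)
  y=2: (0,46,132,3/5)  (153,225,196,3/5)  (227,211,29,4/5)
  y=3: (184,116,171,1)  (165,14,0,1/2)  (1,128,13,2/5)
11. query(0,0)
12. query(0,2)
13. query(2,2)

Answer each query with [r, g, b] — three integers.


at x=1,y=0 over L1,L2:
+L1 (α=4/7) → [508/7, 208/7, 184/7]
+L2 (α=5/8) → [1699/56, 1677/28, 4021/28]
= [30, 60, 144]

query (2,1) [L1,L2] — begin 0,0,0
after L1 α=4/5: [144/5, 512/5, 808/5]
after L2 α=1/4: [188/5, 1561/20, 3529/20]
→ [38, 78, 176]

at x=0,y=1 over L1,L3:
+L1 (α=0) → [0, 0, 0]
+L3 (α=1/4) → [95/4, 41/4, 1/4]
= [24, 10, 0]

query (1,3) [L1,L3] — begin 0,0,0
after L1 α=3/5: [192/5, 111/5, 144]
after L3 α=5/6: [339/10, 156/5, 607/3]
rounded: [34, 31, 202]

query (0,0) [L1,L4] — begin 0,0,0
L1 α=1/8: [51/2, 83/4, 109/4]
L4 α=5/7: [1026/7, 239/2, 1719/14]
rounded: [147, 120, 123]

at x=0,y=2 over L1,L4:
+L1 (α=1/2) → [189/2, 59, 19/2]
+L4 (α=3/5) → [189/5, 256/5, 83]
rounded: [38, 51, 83]

(2,2) stack=L1,L4; from [0,0,0]:
after L1 α=1/2: [225/2, 91/2, 189/2]
after L4 α=4/5: [2041/10, 1779/10, 421/10]
= [204, 178, 42]


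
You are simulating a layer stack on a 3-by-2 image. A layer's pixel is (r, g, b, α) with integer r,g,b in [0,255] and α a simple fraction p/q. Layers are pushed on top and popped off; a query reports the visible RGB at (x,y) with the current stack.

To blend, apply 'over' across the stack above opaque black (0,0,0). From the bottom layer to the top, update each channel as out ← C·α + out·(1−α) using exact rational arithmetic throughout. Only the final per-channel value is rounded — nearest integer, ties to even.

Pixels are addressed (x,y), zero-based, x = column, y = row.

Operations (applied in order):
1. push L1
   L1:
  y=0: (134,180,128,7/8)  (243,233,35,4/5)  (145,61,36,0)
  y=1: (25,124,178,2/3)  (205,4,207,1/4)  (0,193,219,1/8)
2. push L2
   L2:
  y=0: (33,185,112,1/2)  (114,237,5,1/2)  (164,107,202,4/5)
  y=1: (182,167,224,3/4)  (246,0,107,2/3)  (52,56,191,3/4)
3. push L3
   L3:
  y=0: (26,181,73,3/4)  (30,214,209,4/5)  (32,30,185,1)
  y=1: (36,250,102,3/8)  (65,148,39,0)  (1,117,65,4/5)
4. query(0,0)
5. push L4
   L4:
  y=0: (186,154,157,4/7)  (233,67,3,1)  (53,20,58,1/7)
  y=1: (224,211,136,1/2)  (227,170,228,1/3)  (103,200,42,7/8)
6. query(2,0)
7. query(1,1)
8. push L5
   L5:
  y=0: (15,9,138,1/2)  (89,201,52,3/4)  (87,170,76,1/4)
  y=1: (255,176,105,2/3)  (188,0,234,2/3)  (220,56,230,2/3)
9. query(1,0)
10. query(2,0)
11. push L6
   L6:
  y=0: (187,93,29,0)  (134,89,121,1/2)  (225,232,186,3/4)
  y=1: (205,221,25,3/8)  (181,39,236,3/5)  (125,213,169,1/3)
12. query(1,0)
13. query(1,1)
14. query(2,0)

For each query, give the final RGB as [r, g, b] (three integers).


(0,0) stack=L1,L2,L3; from [0,0,0]:
L1 α=7/8: [469/4, 315/2, 112]
L2 α=1/2: [601/8, 685/4, 112]
L3 α=3/4: [1225/32, 2857/16, 331/4]
= [38, 179, 83]

query (2,0) [L1,L2,L3,L4] — begin 0,0,0
L1 α=0: [0, 0, 0]
L2 α=4/5: [656/5, 428/5, 808/5]
L3 α=1: [32, 30, 185]
L4 α=1/7: [35, 200/7, 1168/7]
→ [35, 29, 167]

at x=1,y=1 over L1,L2,L3,L4:
L1 α=1/4: [205/4, 1, 207/4]
L2 α=2/3: [2173/12, 1/3, 1063/12]
L3 α=0: [2173/12, 1/3, 1063/12]
L4 α=1/3: [3535/18, 512/9, 2431/18]
rounded: [196, 57, 135]

query (1,0) [L1,L2,L3,L4,L5] — begin 0,0,0
after L1 α=4/5: [972/5, 932/5, 28]
after L2 α=1/2: [771/5, 2117/10, 33/2]
after L3 α=4/5: [1371/25, 10677/50, 341/2]
after L4 α=1: [233, 67, 3]
after L5 α=3/4: [125, 335/2, 159/4]
→ [125, 168, 40]

query (2,0) [L1,L2,L3,L4,L5] — begin 0,0,0
L1 α=0: [0, 0, 0]
L2 α=4/5: [656/5, 428/5, 808/5]
L3 α=1: [32, 30, 185]
L4 α=1/7: [35, 200/7, 1168/7]
L5 α=1/4: [48, 895/14, 1009/7]
= [48, 64, 144]

at x=1,y=0 over L1,L2,L3,L4,L5,L6:
L1 α=4/5: [972/5, 932/5, 28]
L2 α=1/2: [771/5, 2117/10, 33/2]
L3 α=4/5: [1371/25, 10677/50, 341/2]
L4 α=1: [233, 67, 3]
L5 α=3/4: [125, 335/2, 159/4]
L6 α=1/2: [259/2, 513/4, 643/8]
rounded: [130, 128, 80]

(1,1) stack=L1,L2,L3,L4,L5,L6; from [0,0,0]:
L1 α=1/4: [205/4, 1, 207/4]
L2 α=2/3: [2173/12, 1/3, 1063/12]
L3 α=0: [2173/12, 1/3, 1063/12]
L4 α=1/3: [3535/18, 512/9, 2431/18]
L5 α=2/3: [10303/54, 512/27, 10855/54]
L6 α=3/5: [24964/135, 4183/135, 29971/135]
= [185, 31, 222]

(2,0) stack=L1,L2,L3,L4,L5,L6; from [0,0,0]:
after L1 α=0: [0, 0, 0]
after L2 α=4/5: [656/5, 428/5, 808/5]
after L3 α=1: [32, 30, 185]
after L4 α=1/7: [35, 200/7, 1168/7]
after L5 α=1/4: [48, 895/14, 1009/7]
after L6 α=3/4: [723/4, 10639/56, 4915/28]
= [181, 190, 176]


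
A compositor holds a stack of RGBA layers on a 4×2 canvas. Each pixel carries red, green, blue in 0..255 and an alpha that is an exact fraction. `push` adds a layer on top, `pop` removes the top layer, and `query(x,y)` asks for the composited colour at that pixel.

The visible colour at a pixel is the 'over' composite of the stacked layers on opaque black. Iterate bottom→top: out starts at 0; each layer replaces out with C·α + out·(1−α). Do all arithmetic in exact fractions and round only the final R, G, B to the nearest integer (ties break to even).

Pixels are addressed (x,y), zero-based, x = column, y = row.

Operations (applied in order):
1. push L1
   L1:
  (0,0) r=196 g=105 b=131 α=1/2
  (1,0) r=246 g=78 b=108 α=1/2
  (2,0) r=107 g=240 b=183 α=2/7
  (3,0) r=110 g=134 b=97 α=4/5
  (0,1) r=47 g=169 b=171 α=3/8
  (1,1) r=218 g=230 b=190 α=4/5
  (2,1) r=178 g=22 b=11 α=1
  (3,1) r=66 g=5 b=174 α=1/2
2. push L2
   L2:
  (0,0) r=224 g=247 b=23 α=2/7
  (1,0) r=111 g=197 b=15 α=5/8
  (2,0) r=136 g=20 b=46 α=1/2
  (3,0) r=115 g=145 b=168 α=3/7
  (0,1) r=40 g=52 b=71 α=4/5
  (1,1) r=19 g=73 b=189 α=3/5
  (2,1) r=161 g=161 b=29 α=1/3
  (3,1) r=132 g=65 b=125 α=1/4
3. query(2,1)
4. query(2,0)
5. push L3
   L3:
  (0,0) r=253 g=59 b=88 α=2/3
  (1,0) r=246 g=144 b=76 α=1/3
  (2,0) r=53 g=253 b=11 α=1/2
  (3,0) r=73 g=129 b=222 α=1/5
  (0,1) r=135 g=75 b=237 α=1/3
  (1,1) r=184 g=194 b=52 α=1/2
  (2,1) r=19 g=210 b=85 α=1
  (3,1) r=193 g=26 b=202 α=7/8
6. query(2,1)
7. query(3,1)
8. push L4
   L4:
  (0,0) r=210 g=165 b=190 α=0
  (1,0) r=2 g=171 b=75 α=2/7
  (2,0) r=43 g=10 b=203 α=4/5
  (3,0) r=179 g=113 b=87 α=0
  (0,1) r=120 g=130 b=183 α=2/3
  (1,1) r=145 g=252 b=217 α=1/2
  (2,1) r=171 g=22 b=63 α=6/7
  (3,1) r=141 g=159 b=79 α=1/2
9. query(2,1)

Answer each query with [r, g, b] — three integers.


at x=2,y=1 over L1,L2:
after L1 α=1: [178, 22, 11]
after L2 α=1/3: [517/3, 205/3, 17]
→ [172, 68, 17]

at x=2,y=0 over L1,L2:
+L1 (α=2/7) → [214/7, 480/7, 366/7]
+L2 (α=1/2) → [583/7, 310/7, 344/7]
rounded: [83, 44, 49]

(2,1) stack=L1,L2,L3; from [0,0,0]:
+L1 (α=1) → [178, 22, 11]
+L2 (α=1/3) → [517/3, 205/3, 17]
+L3 (α=1) → [19, 210, 85]
→ [19, 210, 85]

at x=3,y=1 over L1,L2,L3:
after L1 α=1/2: [33, 5/2, 87]
after L2 α=1/4: [231/4, 145/8, 193/2]
after L3 α=7/8: [5635/32, 1601/64, 3021/16]
→ [176, 25, 189]

at x=2,y=1 over L1,L2,L3,L4:
after L1 α=1: [178, 22, 11]
after L2 α=1/3: [517/3, 205/3, 17]
after L3 α=1: [19, 210, 85]
after L4 α=6/7: [1045/7, 342/7, 463/7]
rounded: [149, 49, 66]


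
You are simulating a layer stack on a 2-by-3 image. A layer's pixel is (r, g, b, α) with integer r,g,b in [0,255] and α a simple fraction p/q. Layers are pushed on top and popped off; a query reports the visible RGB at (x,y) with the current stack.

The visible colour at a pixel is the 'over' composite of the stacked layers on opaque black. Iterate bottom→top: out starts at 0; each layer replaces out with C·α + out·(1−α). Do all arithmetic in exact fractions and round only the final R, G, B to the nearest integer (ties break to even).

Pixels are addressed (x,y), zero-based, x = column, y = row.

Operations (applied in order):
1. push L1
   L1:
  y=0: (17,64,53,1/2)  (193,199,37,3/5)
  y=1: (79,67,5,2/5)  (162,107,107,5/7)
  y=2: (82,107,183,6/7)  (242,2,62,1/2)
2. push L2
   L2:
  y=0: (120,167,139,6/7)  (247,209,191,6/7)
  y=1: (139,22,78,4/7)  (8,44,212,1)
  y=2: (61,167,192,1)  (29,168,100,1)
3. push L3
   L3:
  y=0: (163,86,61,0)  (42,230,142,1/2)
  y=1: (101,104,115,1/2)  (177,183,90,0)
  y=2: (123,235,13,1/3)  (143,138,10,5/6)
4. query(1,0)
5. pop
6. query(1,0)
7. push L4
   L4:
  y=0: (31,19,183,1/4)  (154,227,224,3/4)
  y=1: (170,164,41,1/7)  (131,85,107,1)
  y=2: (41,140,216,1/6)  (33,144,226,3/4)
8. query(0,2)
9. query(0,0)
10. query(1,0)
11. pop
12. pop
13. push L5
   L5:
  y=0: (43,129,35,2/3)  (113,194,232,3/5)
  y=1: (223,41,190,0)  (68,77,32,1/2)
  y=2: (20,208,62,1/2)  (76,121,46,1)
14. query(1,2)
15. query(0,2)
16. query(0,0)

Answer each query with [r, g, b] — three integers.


query (1,0) [L1,L2,L3] — begin 0,0,0
L1 α=3/5: [579/5, 597/5, 111/5]
L2 α=6/7: [7989/35, 981/5, 5841/35]
L3 α=1/2: [9459/70, 2131/10, 10811/70]
→ [135, 213, 154]

at x=1,y=0 over L1,L2:
after L1 α=3/5: [579/5, 597/5, 111/5]
after L2 α=6/7: [7989/35, 981/5, 5841/35]
→ [228, 196, 167]

at x=0,y=2 over L1,L2,L4:
L1 α=6/7: [492/7, 642/7, 1098/7]
L2 α=1: [61, 167, 192]
L4 α=1/6: [173/3, 325/2, 196]
rounded: [58, 162, 196]

at x=0,y=0 over L1,L2,L4:
after L1 α=1/2: [17/2, 32, 53/2]
after L2 α=6/7: [1457/14, 1034/7, 1721/14]
after L4 α=1/4: [4805/56, 3235/28, 7725/56]
rounded: [86, 116, 138]

(1,0) stack=L1,L2,L4; from [0,0,0]:
L1 α=3/5: [579/5, 597/5, 111/5]
L2 α=6/7: [7989/35, 981/5, 5841/35]
L4 α=3/4: [24159/140, 2193/10, 29361/140]
= [173, 219, 210]

(1,2) stack=L1,L5; from [0,0,0]:
L1 α=1/2: [121, 1, 31]
L5 α=1: [76, 121, 46]
rounded: [76, 121, 46]

query (0,2) [L1,L5] — begin 0,0,0
+L1 (α=6/7) → [492/7, 642/7, 1098/7]
+L5 (α=1/2) → [316/7, 1049/7, 766/7]
= [45, 150, 109]

(0,0) stack=L1,L5; from [0,0,0]:
+L1 (α=1/2) → [17/2, 32, 53/2]
+L5 (α=2/3) → [63/2, 290/3, 193/6]
rounded: [32, 97, 32]


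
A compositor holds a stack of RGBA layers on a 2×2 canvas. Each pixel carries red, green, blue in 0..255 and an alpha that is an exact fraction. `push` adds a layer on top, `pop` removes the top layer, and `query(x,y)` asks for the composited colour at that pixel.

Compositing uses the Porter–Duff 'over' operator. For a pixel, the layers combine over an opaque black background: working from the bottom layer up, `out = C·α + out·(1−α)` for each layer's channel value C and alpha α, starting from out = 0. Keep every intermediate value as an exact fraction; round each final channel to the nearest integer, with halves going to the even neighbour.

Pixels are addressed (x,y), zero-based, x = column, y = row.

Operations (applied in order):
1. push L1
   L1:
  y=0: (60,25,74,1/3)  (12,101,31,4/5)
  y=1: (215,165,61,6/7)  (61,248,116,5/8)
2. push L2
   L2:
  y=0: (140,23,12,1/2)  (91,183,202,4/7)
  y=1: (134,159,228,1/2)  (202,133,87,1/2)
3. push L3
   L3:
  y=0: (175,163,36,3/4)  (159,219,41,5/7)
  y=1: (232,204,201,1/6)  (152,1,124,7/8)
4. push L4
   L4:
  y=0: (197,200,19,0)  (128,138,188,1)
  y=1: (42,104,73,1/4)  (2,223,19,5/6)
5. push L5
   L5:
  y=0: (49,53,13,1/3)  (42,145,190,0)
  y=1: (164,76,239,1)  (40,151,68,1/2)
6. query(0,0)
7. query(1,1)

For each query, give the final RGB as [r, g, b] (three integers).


(0,0) stack=L1,L2,L3,L4,L5; from [0,0,0]:
+L1 (α=1/3) → [20, 25/3, 74/3]
+L2 (α=1/2) → [80, 47/3, 55/3]
+L3 (α=3/4) → [605/4, 757/6, 379/12]
+L4 (α=0) → [605/4, 757/6, 379/12]
+L5 (α=1/3) → [703/6, 916/9, 457/18]
→ [117, 102, 25]

query (1,1) [L1,L2,L3,L4,L5] — begin 0,0,0
after L1 α=5/8: [305/8, 155, 145/2]
after L2 α=1/2: [1921/16, 144, 319/4]
after L3 α=7/8: [18945/128, 151/8, 3791/32]
after L4 α=5/6: [20225/768, 9071/48, 2277/64]
after L5 α=1/2: [50945/1536, 16319/96, 6629/128]
= [33, 170, 52]


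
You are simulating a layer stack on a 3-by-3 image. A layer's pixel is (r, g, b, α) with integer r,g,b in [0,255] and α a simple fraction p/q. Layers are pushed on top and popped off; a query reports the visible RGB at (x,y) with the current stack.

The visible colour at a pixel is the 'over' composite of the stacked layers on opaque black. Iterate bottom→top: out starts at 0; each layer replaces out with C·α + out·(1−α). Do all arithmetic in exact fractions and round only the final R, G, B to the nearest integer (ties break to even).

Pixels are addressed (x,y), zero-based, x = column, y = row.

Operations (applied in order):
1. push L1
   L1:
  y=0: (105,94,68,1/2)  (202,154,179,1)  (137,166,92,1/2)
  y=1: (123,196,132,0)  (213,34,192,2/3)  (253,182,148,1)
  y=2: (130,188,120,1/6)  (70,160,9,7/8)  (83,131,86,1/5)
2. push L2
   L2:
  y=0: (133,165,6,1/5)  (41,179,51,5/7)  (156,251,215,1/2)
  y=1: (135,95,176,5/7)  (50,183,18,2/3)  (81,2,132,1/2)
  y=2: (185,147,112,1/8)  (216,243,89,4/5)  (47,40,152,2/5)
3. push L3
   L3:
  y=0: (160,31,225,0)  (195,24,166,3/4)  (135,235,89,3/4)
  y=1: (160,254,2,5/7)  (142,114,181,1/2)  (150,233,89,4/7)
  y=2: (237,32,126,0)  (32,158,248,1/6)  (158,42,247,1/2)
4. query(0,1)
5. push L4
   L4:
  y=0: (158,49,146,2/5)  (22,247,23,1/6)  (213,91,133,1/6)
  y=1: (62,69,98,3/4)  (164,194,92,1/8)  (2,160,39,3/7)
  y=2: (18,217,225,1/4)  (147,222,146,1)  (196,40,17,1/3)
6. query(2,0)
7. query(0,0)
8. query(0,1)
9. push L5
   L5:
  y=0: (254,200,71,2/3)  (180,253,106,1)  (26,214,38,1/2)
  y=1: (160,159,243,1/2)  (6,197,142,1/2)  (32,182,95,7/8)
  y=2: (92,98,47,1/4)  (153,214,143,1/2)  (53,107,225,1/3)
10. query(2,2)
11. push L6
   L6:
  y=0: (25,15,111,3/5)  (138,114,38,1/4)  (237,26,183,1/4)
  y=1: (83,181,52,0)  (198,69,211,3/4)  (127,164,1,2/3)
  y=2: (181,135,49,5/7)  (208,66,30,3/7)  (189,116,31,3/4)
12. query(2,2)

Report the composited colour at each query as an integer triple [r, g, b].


query (0,1) [L1,L2,L3] — begin 0,0,0
after L1 α=0: [0, 0, 0]
after L2 α=5/7: [675/7, 475/7, 880/7]
after L3 α=5/7: [6950/49, 9840/49, 1830/49]
rounded: [142, 201, 37]

at x=2,y=0 over L1,L2,L3,L4:
after L1 α=1/2: [137/2, 83, 46]
after L2 α=1/2: [449/4, 167, 261/2]
after L3 α=3/4: [2069/16, 218, 795/8]
after L4 α=1/6: [13753/96, 1181/6, 5039/48]
rounded: [143, 197, 105]

at x=0,y=0 over L1,L2,L3,L4:
after L1 α=1/2: [105/2, 47, 34]
after L2 α=1/5: [343/5, 353/5, 142/5]
after L3 α=0: [343/5, 353/5, 142/5]
after L4 α=2/5: [2609/25, 1549/25, 1886/25]
= [104, 62, 75]

(0,1) stack=L1,L2,L3,L4; from [0,0,0]:
+L1 (α=0) → [0, 0, 0]
+L2 (α=5/7) → [675/7, 475/7, 880/7]
+L3 (α=5/7) → [6950/49, 9840/49, 1830/49]
+L4 (α=3/4) → [4016/49, 19983/196, 4059/49]
→ [82, 102, 83]

(2,2) stack=L1,L2,L3,L4,L5; from [0,0,0]:
+L1 (α=1/5) → [83/5, 131/5, 86/5]
+L2 (α=2/5) → [719/25, 793/25, 1778/25]
+L3 (α=1/2) → [4669/50, 1843/50, 7953/50]
+L4 (α=1/3) → [9569/75, 2843/75, 8378/75]
+L5 (α=1/3) → [23113/225, 13711/225, 33631/225]
rounded: [103, 61, 149]

(2,2) stack=L1,L2,L3,L4,L5,L6; from [0,0,0]:
+L1 (α=1/5) → [83/5, 131/5, 86/5]
+L2 (α=2/5) → [719/25, 793/25, 1778/25]
+L3 (α=1/2) → [4669/50, 1843/50, 7953/50]
+L4 (α=1/3) → [9569/75, 2843/75, 8378/75]
+L5 (α=1/3) → [23113/225, 13711/225, 33631/225]
+L6 (α=3/4) → [37672/225, 92011/900, 13639/225]
= [167, 102, 61]


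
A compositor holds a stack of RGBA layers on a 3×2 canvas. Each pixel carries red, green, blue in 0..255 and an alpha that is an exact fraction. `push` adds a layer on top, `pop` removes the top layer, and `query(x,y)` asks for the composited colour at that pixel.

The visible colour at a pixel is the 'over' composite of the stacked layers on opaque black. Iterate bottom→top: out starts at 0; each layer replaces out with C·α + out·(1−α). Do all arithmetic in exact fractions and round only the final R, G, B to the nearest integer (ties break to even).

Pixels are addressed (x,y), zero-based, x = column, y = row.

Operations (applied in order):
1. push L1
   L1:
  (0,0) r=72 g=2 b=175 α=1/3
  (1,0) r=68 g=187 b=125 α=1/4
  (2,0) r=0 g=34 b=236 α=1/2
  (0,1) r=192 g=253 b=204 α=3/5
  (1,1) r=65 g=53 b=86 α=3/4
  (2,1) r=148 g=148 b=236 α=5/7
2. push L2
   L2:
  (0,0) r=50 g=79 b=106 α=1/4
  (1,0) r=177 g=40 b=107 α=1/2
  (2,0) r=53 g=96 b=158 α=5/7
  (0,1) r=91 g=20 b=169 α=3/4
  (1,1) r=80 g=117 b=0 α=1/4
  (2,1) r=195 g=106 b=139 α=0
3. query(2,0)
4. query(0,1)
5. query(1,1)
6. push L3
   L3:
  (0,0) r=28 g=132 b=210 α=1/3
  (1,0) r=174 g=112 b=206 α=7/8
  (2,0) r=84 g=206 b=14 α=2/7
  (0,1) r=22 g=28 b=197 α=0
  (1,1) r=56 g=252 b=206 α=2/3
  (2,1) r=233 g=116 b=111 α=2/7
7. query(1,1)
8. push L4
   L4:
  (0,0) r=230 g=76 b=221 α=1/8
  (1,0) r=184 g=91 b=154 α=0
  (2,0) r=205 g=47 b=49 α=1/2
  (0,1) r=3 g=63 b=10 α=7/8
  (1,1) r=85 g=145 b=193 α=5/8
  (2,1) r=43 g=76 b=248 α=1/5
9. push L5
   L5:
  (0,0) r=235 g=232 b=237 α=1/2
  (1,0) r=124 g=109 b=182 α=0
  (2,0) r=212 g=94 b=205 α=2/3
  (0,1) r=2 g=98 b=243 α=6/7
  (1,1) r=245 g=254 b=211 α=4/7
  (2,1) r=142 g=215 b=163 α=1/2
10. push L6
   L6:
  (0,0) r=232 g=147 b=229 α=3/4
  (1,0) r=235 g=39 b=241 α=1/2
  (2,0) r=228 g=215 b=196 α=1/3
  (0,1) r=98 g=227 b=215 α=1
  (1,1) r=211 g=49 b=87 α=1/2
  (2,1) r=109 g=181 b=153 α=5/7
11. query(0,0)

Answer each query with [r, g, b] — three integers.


(2,0) stack=L1,L2; from [0,0,0]:
+L1 (α=1/2) → [0, 17, 118]
+L2 (α=5/7) → [265/7, 514/7, 1026/7]
→ [38, 73, 147]

(0,1) stack=L1,L2; from [0,0,0]:
L1 α=3/5: [576/5, 759/5, 612/5]
L2 α=3/4: [1941/20, 1059/20, 3147/20]
rounded: [97, 53, 157]

(1,1) stack=L1,L2; from [0,0,0]:
L1 α=3/4: [195/4, 159/4, 129/2]
L2 α=1/4: [905/16, 945/16, 387/8]
= [57, 59, 48]

(1,1) stack=L1,L2,L3; from [0,0,0]:
+L1 (α=3/4) → [195/4, 159/4, 129/2]
+L2 (α=1/4) → [905/16, 945/16, 387/8]
+L3 (α=2/3) → [899/16, 3003/16, 3683/24]
= [56, 188, 153]

at x=0,y=0 over L1,L2,L3,L4,L5,L6:
after L1 α=1/3: [24, 2/3, 175/3]
after L2 α=1/4: [61/2, 81/4, 281/4]
after L3 α=1/3: [89/3, 115/2, 701/6]
after L4 α=1/8: [1313/24, 957/16, 6233/48]
after L5 α=1/2: [6953/48, 4669/32, 17609/96]
after L6 α=3/4: [40361/192, 18781/128, 83561/384]
→ [210, 147, 218]


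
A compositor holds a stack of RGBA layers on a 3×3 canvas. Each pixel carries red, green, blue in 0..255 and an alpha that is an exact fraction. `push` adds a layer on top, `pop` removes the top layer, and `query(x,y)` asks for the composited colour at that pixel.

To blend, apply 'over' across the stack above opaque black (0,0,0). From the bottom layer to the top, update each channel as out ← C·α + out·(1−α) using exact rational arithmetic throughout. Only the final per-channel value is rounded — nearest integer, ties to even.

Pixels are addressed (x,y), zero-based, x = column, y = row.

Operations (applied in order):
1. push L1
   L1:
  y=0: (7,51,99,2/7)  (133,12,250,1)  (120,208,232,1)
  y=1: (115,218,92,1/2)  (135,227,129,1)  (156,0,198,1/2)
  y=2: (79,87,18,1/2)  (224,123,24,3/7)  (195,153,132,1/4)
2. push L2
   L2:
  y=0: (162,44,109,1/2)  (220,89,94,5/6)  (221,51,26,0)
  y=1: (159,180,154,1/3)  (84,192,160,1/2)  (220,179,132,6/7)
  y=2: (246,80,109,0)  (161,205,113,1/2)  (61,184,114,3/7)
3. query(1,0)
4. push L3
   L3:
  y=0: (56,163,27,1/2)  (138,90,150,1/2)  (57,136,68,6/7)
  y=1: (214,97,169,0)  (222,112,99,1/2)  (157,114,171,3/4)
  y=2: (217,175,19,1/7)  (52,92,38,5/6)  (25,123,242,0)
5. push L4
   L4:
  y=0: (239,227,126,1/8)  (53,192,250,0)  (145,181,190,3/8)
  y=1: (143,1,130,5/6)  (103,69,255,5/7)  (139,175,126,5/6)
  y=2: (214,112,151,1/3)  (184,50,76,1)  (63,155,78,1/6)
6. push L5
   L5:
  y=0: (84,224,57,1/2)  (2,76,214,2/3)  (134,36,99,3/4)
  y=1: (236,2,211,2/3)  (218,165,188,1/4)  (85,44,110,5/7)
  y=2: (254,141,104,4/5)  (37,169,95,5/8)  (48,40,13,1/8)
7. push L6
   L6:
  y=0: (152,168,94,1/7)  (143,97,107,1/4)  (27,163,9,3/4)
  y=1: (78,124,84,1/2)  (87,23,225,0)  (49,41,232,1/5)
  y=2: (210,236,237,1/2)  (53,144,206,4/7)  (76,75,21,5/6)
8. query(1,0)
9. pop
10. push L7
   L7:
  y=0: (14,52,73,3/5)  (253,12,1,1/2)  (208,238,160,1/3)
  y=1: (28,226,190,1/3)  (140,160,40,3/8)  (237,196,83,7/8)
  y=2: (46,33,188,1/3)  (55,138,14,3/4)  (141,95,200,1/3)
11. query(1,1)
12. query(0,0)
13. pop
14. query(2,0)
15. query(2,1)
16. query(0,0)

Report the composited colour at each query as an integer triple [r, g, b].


(1,0) stack=L1,L2; from [0,0,0]:
+L1 (α=1) → [133, 12, 250]
+L2 (α=5/6) → [411/2, 457/6, 120]
= [206, 76, 120]

(1,0) stack=L1,L2,L3,L4,L5,L6; from [0,0,0]:
L1 α=1: [133, 12, 250]
L2 α=5/6: [411/2, 457/6, 120]
L3 α=1/2: [687/4, 997/12, 135]
L4 α=0: [687/4, 997/12, 135]
L5 α=2/3: [703/12, 2821/36, 563/3]
L6 α=1/4: [1275/16, 3985/48, 335/2]
→ [80, 83, 168]

(1,1) stack=L1,L2,L3,L4,L5,L7; from [0,0,0]:
after L1 α=1: [135, 227, 129]
after L2 α=1/2: [219/2, 419/2, 289/2]
after L3 α=1/2: [663/4, 643/4, 487/4]
after L4 α=5/7: [1693/14, 1333/14, 3037/14]
after L5 α=1/4: [8131/56, 6309/56, 11743/56]
after L7 α=3/8: [64175/448, 58425/448, 65435/448]
= [143, 130, 146]

at x=0,y=0 over L1,L2,L3,L4,L5,L7:
L1 α=2/7: [2, 102/7, 198/7]
L2 α=1/2: [82, 205/7, 961/14]
L3 α=1/2: [69, 673/7, 1339/28]
L4 α=1/8: [361/4, 225/2, 1843/32]
L5 α=1/2: [697/8, 673/4, 3667/64]
L7 α=3/5: [173/4, 197/2, 2135/32]
= [43, 98, 67]

at x=2,y=0 over L1,L2,L3,L4,L5:
+L1 (α=1) → [120, 208, 232]
+L2 (α=0) → [120, 208, 232]
+L3 (α=6/7) → [66, 1024/7, 640/7]
+L4 (α=3/8) → [765/8, 8921/56, 3595/28]
+L5 (α=3/4) → [3981/32, 14969/224, 11911/112]
= [124, 67, 106]

(2,1) stack=L1,L2,L3,L4,L5; from [0,0,0]:
+L1 (α=1/2) → [78, 0, 99]
+L2 (α=6/7) → [1398/7, 1074/7, 891/7]
+L3 (α=3/4) → [4695/28, 867/7, 2241/14]
+L4 (α=5/6) → [24155/168, 3496/21, 3687/28]
+L5 (α=5/7) → [59855/588, 11612/147, 11387/98]
→ [102, 79, 116]

at x=0,y=0 over L1,L2,L3,L4,L5:
L1 α=2/7: [2, 102/7, 198/7]
L2 α=1/2: [82, 205/7, 961/14]
L3 α=1/2: [69, 673/7, 1339/28]
L4 α=1/8: [361/4, 225/2, 1843/32]
L5 α=1/2: [697/8, 673/4, 3667/64]
= [87, 168, 57]


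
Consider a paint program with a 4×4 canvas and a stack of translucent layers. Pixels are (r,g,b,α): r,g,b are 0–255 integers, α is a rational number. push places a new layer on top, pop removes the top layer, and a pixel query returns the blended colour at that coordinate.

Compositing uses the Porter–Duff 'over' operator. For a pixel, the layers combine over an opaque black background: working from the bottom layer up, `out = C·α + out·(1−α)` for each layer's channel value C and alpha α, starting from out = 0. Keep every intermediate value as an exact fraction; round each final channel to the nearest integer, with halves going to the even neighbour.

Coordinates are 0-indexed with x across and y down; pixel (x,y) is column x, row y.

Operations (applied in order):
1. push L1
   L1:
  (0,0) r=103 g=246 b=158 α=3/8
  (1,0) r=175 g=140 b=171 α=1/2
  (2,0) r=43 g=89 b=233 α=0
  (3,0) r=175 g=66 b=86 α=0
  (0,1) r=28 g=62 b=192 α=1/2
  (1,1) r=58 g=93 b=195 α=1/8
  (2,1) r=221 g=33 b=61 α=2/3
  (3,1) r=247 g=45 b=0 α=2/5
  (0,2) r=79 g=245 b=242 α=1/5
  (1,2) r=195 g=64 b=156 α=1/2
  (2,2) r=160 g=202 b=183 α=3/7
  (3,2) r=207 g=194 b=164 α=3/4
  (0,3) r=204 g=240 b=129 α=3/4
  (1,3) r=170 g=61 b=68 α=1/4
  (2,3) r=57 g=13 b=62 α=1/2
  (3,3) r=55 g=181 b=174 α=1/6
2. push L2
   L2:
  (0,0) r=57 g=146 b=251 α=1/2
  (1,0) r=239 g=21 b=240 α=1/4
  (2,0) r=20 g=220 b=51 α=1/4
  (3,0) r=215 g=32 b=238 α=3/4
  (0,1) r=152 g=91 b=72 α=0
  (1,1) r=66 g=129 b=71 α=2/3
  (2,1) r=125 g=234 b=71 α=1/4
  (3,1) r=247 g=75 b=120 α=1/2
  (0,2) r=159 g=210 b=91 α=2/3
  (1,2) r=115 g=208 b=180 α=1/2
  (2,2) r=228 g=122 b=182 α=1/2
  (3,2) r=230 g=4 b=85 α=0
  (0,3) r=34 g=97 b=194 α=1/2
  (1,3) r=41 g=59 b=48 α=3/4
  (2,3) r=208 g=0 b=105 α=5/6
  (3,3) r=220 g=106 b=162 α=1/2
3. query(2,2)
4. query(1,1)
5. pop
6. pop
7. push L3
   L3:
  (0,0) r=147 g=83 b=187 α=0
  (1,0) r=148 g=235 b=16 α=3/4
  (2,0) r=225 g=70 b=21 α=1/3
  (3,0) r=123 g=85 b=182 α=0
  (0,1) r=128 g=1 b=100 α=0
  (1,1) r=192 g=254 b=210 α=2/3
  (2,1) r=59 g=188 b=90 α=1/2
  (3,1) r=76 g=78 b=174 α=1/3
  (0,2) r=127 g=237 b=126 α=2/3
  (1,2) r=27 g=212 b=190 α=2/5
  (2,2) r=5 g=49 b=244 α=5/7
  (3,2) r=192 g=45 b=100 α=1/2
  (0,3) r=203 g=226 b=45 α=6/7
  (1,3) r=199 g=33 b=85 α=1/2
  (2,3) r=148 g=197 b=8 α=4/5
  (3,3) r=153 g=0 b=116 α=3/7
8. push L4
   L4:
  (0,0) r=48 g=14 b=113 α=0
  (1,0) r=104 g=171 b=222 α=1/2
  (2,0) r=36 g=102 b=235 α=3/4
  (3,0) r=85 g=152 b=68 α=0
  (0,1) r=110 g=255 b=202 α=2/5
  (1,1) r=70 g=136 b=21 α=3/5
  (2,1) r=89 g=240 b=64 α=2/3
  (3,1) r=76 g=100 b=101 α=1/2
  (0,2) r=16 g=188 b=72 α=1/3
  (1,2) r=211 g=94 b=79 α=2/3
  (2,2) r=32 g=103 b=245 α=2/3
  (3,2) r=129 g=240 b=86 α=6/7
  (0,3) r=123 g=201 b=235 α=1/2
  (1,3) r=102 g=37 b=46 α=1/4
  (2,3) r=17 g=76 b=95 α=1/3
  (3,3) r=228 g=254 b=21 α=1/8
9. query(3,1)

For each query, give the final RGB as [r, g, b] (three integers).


query (2,2) [L1,L2] — begin 0,0,0
after L1 α=3/7: [480/7, 606/7, 549/7]
after L2 α=1/2: [1038/7, 730/7, 1823/14]
rounded: [148, 104, 130]

query (1,1) [L1,L2] — begin 0,0,0
L1 α=1/8: [29/4, 93/8, 195/8]
L2 α=2/3: [557/12, 719/8, 1331/24]
= [46, 90, 55]

query (3,1) [L3,L4] — begin 0,0,0
L3 α=1/3: [76/3, 26, 58]
L4 α=1/2: [152/3, 63, 159/2]
rounded: [51, 63, 80]


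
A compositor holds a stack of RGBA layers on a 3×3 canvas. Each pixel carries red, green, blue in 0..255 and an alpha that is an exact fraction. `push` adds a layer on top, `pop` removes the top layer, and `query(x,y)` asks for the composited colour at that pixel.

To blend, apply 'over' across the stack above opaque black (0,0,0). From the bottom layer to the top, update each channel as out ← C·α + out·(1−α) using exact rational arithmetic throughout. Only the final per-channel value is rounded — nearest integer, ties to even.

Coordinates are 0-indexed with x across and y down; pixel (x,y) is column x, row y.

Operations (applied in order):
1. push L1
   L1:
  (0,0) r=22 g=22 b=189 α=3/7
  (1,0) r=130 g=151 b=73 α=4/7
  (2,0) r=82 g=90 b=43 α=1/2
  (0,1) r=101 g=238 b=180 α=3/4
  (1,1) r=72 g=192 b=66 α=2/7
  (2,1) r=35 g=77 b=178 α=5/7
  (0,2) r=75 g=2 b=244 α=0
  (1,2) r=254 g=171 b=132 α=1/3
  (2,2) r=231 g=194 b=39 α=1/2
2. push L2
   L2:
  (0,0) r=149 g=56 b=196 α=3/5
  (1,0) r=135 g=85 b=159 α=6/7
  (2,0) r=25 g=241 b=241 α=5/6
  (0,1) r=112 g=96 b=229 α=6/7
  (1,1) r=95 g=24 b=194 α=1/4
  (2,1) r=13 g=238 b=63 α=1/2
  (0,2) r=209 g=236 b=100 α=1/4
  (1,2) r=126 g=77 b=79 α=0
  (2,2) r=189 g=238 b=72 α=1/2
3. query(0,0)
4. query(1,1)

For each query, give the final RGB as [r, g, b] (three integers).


query (0,0) [L1,L2] — begin 0,0,0
+L1 (α=3/7) → [66/7, 66/7, 81]
+L2 (α=3/5) → [3261/35, 1308/35, 150]
→ [93, 37, 150]

(1,1) stack=L1,L2; from [0,0,0]:
after L1 α=2/7: [144/7, 384/7, 132/7]
after L2 α=1/4: [1097/28, 330/7, 877/14]
rounded: [39, 47, 63]


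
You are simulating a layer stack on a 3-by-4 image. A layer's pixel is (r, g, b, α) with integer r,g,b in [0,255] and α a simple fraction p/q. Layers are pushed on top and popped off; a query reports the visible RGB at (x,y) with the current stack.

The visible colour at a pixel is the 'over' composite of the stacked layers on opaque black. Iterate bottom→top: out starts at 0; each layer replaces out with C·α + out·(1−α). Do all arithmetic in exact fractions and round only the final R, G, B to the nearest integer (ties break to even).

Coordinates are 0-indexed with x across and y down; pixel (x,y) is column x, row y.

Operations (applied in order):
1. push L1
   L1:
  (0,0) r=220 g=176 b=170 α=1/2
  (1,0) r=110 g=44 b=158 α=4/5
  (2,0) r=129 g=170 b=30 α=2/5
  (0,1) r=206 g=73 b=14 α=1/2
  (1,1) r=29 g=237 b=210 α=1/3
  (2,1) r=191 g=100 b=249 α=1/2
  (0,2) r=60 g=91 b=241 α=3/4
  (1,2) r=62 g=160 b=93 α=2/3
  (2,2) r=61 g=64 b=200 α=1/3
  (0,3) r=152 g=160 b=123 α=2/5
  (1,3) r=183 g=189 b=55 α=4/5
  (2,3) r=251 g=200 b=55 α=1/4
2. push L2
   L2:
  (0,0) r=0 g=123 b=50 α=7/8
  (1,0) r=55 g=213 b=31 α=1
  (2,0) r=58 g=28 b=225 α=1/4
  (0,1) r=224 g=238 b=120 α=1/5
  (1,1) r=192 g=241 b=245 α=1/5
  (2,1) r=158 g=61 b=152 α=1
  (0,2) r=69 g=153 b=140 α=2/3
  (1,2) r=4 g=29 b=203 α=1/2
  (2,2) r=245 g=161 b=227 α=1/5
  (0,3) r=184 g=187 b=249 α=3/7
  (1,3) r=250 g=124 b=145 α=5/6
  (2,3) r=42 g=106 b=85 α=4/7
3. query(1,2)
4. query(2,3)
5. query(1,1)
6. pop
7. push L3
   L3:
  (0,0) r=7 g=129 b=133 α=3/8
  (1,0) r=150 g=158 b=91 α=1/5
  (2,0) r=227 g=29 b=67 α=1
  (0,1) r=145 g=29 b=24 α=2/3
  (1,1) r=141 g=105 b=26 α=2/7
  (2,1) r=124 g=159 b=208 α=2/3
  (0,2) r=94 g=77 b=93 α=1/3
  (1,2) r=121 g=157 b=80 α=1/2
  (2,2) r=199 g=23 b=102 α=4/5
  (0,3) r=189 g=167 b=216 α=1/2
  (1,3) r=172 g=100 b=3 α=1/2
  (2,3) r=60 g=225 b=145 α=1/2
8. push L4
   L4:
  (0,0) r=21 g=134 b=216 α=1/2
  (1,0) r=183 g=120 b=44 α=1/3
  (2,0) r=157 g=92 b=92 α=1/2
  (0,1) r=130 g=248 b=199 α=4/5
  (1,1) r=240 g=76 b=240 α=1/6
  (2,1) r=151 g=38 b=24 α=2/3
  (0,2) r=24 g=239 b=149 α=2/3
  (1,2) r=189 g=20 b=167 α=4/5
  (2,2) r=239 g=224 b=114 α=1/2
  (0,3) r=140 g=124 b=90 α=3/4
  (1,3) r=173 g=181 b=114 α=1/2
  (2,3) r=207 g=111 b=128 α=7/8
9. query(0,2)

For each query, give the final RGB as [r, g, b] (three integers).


at x=1,y=2 over L1,L2:
after L1 α=2/3: [124/3, 320/3, 62]
after L2 α=1/2: [68/3, 407/6, 265/2]
= [23, 68, 132]

query (2,3) [L1,L2] — begin 0,0,0
after L1 α=1/4: [251/4, 50, 55/4]
after L2 α=4/7: [1425/28, 82, 1525/28]
→ [51, 82, 54]

at x=1,y=1 over L1,L2:
after L1 α=1/3: [29/3, 79, 70]
after L2 α=1/5: [692/15, 557/5, 105]
= [46, 111, 105]

query (0,2) [L1,L3,L4] — begin 0,0,0
+L1 (α=3/4) → [45, 273/4, 723/4]
+L3 (α=1/3) → [184/3, 427/6, 303/2]
+L4 (α=2/3) → [328/9, 3295/18, 899/6]
rounded: [36, 183, 150]


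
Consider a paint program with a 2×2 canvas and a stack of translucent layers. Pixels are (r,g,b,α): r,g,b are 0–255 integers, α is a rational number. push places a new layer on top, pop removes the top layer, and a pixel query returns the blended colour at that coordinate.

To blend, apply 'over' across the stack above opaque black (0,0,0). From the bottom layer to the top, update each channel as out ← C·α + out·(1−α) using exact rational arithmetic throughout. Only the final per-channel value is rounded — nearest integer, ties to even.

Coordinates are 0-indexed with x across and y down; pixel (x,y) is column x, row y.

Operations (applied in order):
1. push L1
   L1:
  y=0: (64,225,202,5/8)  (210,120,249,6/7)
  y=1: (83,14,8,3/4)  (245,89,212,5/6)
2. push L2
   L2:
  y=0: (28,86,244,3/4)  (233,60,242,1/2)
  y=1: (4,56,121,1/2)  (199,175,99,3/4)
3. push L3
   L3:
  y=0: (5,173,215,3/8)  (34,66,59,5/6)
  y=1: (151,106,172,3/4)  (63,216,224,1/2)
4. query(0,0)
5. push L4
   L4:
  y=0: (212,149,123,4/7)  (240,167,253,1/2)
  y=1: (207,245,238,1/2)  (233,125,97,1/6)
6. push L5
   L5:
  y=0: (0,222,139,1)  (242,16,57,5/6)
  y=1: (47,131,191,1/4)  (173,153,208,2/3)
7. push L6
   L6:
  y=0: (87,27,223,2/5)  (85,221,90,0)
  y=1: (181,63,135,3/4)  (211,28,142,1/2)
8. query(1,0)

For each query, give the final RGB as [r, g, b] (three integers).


at x=0,y=0 over L1,L2,L3:
after L1 α=5/8: [40, 1125/8, 505/4]
after L2 α=3/4: [31, 3189/32, 3433/16]
after L3 α=3/8: [85/4, 32553/256, 27485/128]
→ [21, 127, 215]

query (1,0) [L1,L2,L3,L4,L5,L6] — begin 0,0,0
+L1 (α=6/7) → [180, 720/7, 1494/7]
+L2 (α=1/2) → [413/2, 570/7, 1594/7]
+L3 (α=5/6) → [251/4, 480/7, 3659/42]
+L4 (α=1/2) → [1211/8, 1649/14, 14285/84]
+L5 (α=5/6) → [10891/48, 923/28, 38225/504]
+L6 (α=0) → [10891/48, 923/28, 38225/504]
= [227, 33, 76]


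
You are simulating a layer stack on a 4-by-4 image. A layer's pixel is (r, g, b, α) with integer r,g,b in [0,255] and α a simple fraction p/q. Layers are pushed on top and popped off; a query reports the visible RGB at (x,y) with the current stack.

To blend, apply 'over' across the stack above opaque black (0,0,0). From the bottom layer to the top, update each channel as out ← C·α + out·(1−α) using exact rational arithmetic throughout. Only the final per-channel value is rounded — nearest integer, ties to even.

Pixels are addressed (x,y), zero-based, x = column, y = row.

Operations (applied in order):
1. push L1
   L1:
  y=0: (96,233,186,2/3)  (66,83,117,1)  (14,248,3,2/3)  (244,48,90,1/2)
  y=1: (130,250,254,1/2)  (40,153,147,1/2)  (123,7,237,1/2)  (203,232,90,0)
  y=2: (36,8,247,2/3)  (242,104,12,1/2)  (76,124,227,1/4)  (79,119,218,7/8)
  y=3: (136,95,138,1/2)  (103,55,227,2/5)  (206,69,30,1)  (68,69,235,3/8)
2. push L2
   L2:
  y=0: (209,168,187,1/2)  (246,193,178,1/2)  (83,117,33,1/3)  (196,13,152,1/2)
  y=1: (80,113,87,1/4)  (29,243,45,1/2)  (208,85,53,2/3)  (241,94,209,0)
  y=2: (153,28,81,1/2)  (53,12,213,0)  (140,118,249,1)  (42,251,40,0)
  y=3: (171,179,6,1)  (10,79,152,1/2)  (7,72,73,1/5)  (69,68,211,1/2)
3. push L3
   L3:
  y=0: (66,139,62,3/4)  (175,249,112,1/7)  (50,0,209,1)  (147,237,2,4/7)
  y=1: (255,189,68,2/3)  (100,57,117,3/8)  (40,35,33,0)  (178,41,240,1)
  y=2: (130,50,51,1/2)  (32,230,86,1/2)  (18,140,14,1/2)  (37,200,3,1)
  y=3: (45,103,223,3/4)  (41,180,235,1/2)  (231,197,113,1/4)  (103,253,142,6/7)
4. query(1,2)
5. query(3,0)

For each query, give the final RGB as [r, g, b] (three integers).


at x=1,y=2 over L1,L2,L3:
+L1 (α=1/2) → [121, 52, 6]
+L2 (α=0) → [121, 52, 6]
+L3 (α=1/2) → [153/2, 141, 46]
rounded: [76, 141, 46]

(3,0) stack=L1,L2,L3; from [0,0,0]:
L1 α=1/2: [122, 24, 45]
L2 α=1/2: [159, 37/2, 197/2]
L3 α=4/7: [1065/7, 2007/14, 607/14]
= [152, 143, 43]


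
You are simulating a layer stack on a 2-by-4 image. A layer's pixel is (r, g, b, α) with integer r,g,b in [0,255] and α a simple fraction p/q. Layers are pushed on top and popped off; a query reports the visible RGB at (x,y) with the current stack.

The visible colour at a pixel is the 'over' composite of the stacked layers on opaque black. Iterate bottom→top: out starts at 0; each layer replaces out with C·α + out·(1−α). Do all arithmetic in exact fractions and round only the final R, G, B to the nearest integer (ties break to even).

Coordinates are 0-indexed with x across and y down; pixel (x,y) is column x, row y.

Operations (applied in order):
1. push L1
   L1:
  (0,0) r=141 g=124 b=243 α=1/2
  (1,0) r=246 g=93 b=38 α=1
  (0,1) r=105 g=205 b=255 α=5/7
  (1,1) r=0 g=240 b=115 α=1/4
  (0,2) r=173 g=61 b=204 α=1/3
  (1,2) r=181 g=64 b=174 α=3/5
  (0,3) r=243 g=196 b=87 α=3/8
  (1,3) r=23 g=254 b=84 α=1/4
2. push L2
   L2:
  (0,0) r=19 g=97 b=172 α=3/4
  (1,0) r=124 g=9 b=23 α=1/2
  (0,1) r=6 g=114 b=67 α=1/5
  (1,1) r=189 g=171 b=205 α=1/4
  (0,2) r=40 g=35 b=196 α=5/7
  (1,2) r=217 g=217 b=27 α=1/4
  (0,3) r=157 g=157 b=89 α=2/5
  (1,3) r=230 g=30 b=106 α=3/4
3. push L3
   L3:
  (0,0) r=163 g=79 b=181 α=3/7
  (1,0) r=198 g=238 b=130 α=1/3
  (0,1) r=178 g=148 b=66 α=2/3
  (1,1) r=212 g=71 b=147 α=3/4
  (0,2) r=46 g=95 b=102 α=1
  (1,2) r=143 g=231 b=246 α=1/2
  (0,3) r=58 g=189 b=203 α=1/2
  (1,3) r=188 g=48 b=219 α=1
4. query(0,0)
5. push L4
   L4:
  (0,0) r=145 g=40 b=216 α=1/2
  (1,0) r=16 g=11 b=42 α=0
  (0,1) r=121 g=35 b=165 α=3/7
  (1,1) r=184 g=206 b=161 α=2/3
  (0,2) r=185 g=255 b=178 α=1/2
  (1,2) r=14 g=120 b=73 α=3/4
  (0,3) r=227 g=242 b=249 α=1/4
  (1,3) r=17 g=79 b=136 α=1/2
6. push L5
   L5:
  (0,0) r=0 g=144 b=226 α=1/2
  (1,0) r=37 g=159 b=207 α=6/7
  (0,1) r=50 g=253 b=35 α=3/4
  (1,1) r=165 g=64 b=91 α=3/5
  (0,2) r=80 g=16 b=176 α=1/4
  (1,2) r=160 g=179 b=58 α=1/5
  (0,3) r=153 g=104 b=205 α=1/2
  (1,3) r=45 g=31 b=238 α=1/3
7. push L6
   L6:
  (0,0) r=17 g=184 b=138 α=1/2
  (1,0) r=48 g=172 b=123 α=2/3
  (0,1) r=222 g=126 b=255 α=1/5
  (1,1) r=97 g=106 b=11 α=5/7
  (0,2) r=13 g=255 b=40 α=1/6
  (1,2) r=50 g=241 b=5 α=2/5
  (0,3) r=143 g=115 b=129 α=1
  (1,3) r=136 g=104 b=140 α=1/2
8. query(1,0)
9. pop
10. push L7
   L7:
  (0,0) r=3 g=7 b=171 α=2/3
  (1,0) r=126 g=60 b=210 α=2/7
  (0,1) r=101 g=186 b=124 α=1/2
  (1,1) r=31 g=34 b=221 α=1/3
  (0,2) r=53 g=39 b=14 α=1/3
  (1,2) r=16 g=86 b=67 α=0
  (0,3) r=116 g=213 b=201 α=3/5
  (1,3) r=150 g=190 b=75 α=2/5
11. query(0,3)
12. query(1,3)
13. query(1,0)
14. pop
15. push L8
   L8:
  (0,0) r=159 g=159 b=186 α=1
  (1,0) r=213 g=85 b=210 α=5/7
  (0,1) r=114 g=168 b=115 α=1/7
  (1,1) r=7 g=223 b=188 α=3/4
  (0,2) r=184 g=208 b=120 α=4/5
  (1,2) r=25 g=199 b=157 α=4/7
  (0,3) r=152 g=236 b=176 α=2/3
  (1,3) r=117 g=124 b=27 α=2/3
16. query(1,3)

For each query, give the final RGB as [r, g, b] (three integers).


query (0,0) [L1,L2,L3] — begin 0,0,0
after L1 α=1/2: [141/2, 62, 243/2]
after L2 α=3/4: [255/8, 353/4, 1275/8]
after L3 α=3/7: [1233/14, 590/7, 2361/14]
= [88, 84, 169]

at x=1,y=0 over L1,L2,L3,L4,L5,L6:
L1 α=1: [246, 93, 38]
L2 α=1/2: [185, 51, 61/2]
L3 α=1/3: [568/3, 340/3, 191/3]
L4 α=0: [568/3, 340/3, 191/3]
L5 α=6/7: [1234/21, 3202/21, 3917/21]
L6 α=2/3: [3250/63, 10426/63, 9083/63]
→ [52, 165, 144]

query (0,3) [L1,L2,L3,L4,L5,L7] — begin 0,0,0
+L1 (α=3/8) → [729/8, 147/2, 261/8]
+L2 (α=2/5) → [4699/40, 1069/10, 2207/40]
+L3 (α=1/2) → [7019/80, 2959/20, 10327/80]
+L4 (α=1/4) → [39217/320, 13717/80, 50901/320]
+L5 (α=1/2) → [88177/640, 22037/160, 116501/640]
+L7 (α=3/5) → [199537/1600, 73157/400, 309461/1600]
= [125, 183, 193]

query (1,3) [L1,L2,L3,L4,L5,L7] — begin 0,0,0
+L1 (α=1/4) → [23/4, 127/2, 21]
+L2 (α=3/4) → [2783/16, 307/8, 339/4]
+L3 (α=1) → [188, 48, 219]
+L4 (α=1/2) → [205/2, 127/2, 355/2]
+L5 (α=1/3) → [250/3, 158/3, 593/3]
+L7 (α=2/5) → [110, 538/5, 743/5]
→ [110, 108, 149]

at x=1,y=0 over L1,L2,L3,L4,L5,L7:
after L1 α=1: [246, 93, 38]
after L2 α=1/2: [185, 51, 61/2]
after L3 α=1/3: [568/3, 340/3, 191/3]
after L4 α=0: [568/3, 340/3, 191/3]
after L5 α=6/7: [1234/21, 3202/21, 3917/21]
after L7 α=2/7: [11462/147, 18530/147, 28405/147]
= [78, 126, 193]

query (1,3) [L1,L2,L3,L4,L5,L8] — begin 0,0,0
after L1 α=1/4: [23/4, 127/2, 21]
after L2 α=3/4: [2783/16, 307/8, 339/4]
after L3 α=1: [188, 48, 219]
after L4 α=1/2: [205/2, 127/2, 355/2]
after L5 α=1/3: [250/3, 158/3, 593/3]
after L8 α=2/3: [952/9, 902/9, 755/9]
= [106, 100, 84]


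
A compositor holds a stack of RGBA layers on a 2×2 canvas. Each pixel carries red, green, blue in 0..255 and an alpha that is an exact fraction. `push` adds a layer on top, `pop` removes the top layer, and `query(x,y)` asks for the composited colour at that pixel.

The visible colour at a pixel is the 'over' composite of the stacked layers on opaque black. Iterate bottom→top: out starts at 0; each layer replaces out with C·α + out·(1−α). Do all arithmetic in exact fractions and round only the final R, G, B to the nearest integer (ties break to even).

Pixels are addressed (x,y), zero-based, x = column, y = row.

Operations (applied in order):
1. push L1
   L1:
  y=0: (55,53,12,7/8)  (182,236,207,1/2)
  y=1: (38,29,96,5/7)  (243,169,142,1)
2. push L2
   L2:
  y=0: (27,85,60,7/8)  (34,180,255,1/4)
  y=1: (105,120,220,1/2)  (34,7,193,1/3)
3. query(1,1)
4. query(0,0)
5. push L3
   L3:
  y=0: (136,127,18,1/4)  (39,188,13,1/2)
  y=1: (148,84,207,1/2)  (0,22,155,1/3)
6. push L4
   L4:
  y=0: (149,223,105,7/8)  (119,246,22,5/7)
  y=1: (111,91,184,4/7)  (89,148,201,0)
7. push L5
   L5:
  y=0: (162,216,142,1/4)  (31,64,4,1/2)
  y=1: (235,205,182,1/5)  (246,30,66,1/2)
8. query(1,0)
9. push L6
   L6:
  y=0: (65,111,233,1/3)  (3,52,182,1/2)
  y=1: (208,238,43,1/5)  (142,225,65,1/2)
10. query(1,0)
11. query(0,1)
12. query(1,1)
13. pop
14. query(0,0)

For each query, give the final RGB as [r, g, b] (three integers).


at x=1,y=1 over L1,L2:
+L1 (α=1) → [243, 169, 142]
+L2 (α=1/3) → [520/3, 115, 159]
= [173, 115, 159]

(0,0) stack=L1,L2; from [0,0,0]:
after L1 α=7/8: [385/8, 371/8, 21/2]
after L2 α=7/8: [1897/64, 5131/64, 861/16]
rounded: [30, 80, 54]

at x=1,y=0 over L1,L2,L3,L4,L5:
after L1 α=1/2: [91, 118, 207/2]
after L2 α=1/4: [307/4, 267/2, 1131/8]
after L3 α=1/2: [463/8, 643/4, 1235/16]
after L4 α=5/7: [2843/28, 3103/14, 2115/56]
after L5 α=1/2: [3711/56, 3999/28, 2339/112]
rounded: [66, 143, 21]

(1,0) stack=L1,L2,L3,L4,L5,L6; from [0,0,0]:
+L1 (α=1/2) → [91, 118, 207/2]
+L2 (α=1/4) → [307/4, 267/2, 1131/8]
+L3 (α=1/2) → [463/8, 643/4, 1235/16]
+L4 (α=5/7) → [2843/28, 3103/14, 2115/56]
+L5 (α=1/2) → [3711/56, 3999/28, 2339/112]
+L6 (α=1/2) → [3879/112, 5455/56, 22723/224]
= [35, 97, 101]

(0,1) stack=L1,L2,L3,L4,L5,L6; from [0,0,0]:
L1 α=5/7: [190/7, 145/7, 480/7]
L2 α=1/2: [925/14, 985/14, 1010/7]
L3 α=1/2: [2997/28, 2161/28, 2459/14]
L4 α=4/7: [21423/196, 16675/196, 17681/98]
L5 α=1/5: [32938/245, 5344/49, 8856/49]
L6 α=1/5: [182712/1225, 33038/245, 37531/245]
rounded: [149, 135, 153]

at x=1,y=1 over L1,L2,L3,L4,L5,L6:
after L1 α=1: [243, 169, 142]
after L2 α=1/3: [520/3, 115, 159]
after L3 α=1/3: [1040/9, 84, 473/3]
after L4 α=0: [1040/9, 84, 473/3]
after L5 α=1/2: [1627/9, 57, 671/6]
after L6 α=1/2: [2905/18, 141, 1061/12]
rounded: [161, 141, 88]

at x=0,y=0 over L1,L2,L3,L4,L5:
+L1 (α=7/8) → [385/8, 371/8, 21/2]
+L2 (α=7/8) → [1897/64, 5131/64, 861/16]
+L3 (α=1/4) → [14395/256, 23521/256, 2871/64]
+L4 (α=7/8) → [281403/2048, 423137/2048, 49911/512]
+L5 (α=1/4) → [1175985/8192, 1711779/8192, 222437/2048]
= [144, 209, 109]
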